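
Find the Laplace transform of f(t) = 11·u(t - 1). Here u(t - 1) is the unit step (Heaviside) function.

By the second shifting theorem, L{u(t - c)·g(t - c)} = e^(-cs)·G(s) with c = 1 and G(s) = L{g(t)}.
L{11} = 11/s.

11*exp(-s)/s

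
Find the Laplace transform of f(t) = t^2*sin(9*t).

54*(s^2 - 27)/(s^2 + 81)^3

L{sin(9t)} = 9/(s^2 + 81).
Then apply L{t^2·g(t)} = (-1)^2 d^2/ds^2[H(s)] with H(s) = 9/(s^2 + 81):
differentiating 2 times and applying the sign gives 54*(s^2 - 27)/(s^2 + 81)^3.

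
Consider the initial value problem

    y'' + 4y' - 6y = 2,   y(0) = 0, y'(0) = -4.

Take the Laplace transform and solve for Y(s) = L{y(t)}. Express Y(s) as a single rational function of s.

Y(s) = (-4*s + 2)/(s^3 + 4*s^2 - 6*s)

Take the Laplace transform of both sides.
The derivative rules (L{y''} = s^2 Y - s·y(0) - y'(0) and L{y'} = sY - y(0), with y(0) = 0, y'(0) = -4) turn the left side into (s^2 + 4*s - 6)Y - (-4).
The right side is L{2} = 2/s.
So (s^2 + 4*s - 6)Y = 2/s + (-4).
Solve for Y(s) and write it as one ratio of polynomials.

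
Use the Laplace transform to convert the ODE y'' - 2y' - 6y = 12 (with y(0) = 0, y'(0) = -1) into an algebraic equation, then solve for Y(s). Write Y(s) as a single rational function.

Y(s) = (-s + 12)/(s^3 - 2*s^2 - 6*s)

Transform both sides with L{·}.
With L{y''} = s^2 Y - s·y(0) - y'(0) and L{y'} = sY - y(0), with y(0) = 0, y'(0) = -1: the LHS transforms to (s^2 - 2*s - 6)Y - (-1).
The right side is L{12} = 12/s.
So (s^2 - 2*s - 6)Y = 12/s + (-1).
Isolate Y and clear denominators.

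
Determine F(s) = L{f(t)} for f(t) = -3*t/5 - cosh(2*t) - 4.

Apply the Laplace transform termwise.
(-1)·[L{cosh(2t)} = s/(s^2 - 4)]; L{-4} = -4/s; (-3/5)·[L{t} = 1!/s^2 = 1/s^2].

F(s) = -s/(s^2 - 4) - 4/s - 3/(5*s^2)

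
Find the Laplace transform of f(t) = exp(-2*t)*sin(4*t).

4/((s + 2)^2 + 16)

L{sin(4t)} = 4/(s^2 + 16).
By the first shifting theorem, multiplying by e^(-2t) replaces s with s + 2.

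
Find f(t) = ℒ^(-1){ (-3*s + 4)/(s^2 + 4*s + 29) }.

f(t) = 2*exp(-2*t)*sin(5*t) - 3*exp(-2*t)*cos(5*t)

Complete the square in the denominator: s^2 + 4*s + 29 = (s + 2)^2 + 5^2.
Split the numerator to match: -3*s + 4 = -3·(s + 2) + 2·5.
Invert each term: -3·(s + 2)/((s + 2)^2 + 25) ↔ -3e^(-2t)cos(5t); 2·5/((s + 2)^2 + 25) ↔ 2e^(-2t)sin(5t).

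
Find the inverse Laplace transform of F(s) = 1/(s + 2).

exp(-2*t)

Since L{e^(-2t)} = 1/(s + 2), the inverse is e^(-2*t).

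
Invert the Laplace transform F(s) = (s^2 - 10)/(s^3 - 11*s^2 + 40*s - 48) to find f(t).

f(t) = 6*t*exp(4*t) + 2*exp(4*t) - exp(3*t)

Factor the denominator: s^3 - 11*s^2 + 40*s - 48 = (s - 4)^2*(s - 3).
Partial fraction decomposition gives [2/(s - 4)] + [6/(s - 4)^2] + [-1/(s - 3)].
Invert each term: 2/(s - 4) ↔ 2e^(4t); 6/(s - 4)^2 ↔ 6t·e^(4t); -1/(s - 3) ↔ -e^(3t).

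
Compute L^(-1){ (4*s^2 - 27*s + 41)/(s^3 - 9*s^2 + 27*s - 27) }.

Factor the denominator: s^3 - 9*s^2 + 27*s - 27 = (s - 3)^3.
Partial fraction decomposition gives [4/(s - 3)] + [-3/(s - 3)^2] + [-4/(s - 3)^3].
Invert each term: 4/(s - 3) ↔ 4e^(3t); -3/(s - 3)^2 ↔ -3t·e^(3t); -4/(s - 3)^3 ↔ (-2)t^2·e^(3t).

-2*t^2*exp(3*t) - 3*t*exp(3*t) + 4*exp(3*t)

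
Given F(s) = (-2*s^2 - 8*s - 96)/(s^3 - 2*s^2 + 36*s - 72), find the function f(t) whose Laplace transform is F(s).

Factor the denominator: s^3 - 2*s^2 + 36*s - 72 = (s - 2)*(s^2 + 36).
Partial fraction decomposition gives [-3/(s - 2)] + [s/(s^2 + 36)] + [-6/(s^2 + 36)].
Invert each term: -3/(s - 2) ↔ -3e^(2t); 1·s/(s^2 + 36) ↔ cos(6t); -1·6/(s^2 + 36) ↔ -sin(6t).

f(t) = -3*exp(2*t) - sin(6*t) + cos(6*t)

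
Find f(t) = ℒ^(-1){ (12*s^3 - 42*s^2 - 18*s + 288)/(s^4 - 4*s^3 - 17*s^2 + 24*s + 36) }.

Factor the denominator: s^4 - 4*s^3 - 17*s^2 + 24*s + 36 = (s - 6)*(s - 2)*(s + 1)*(s + 3).
Partial fraction decomposition gives [4/(s + 3)] + [5/(s - 6)] + [6/(s + 1)] + [-3/(s - 2)].
Invert each term: 4/(s + 3) ↔ 4e^(-3t); 5/(s - 6) ↔ 5e^(6t); 6/(s + 1) ↔ 6e^(-t); -3/(s - 2) ↔ -3e^(2t).

f(t) = 5*exp(6*t) - 3*exp(2*t) + 6*exp(-t) + 4*exp(-3*t)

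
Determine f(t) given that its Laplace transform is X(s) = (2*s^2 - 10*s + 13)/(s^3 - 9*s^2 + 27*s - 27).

f(t) = t^2*exp(3*t)/2 + 2*t*exp(3*t) + 2*exp(3*t)

Factor the denominator: s^3 - 9*s^2 + 27*s - 27 = (s - 3)^3.
Partial fraction decomposition gives [2/(s - 3)] + [2/(s - 3)^2] + [(s - 3)^(-3)].
Invert each term: 2/(s - 3) ↔ 2e^(3t); 2/(s - 3)^2 ↔ 2t·e^(3t); 1/(s - 3)^3 ↔ (1/2)t^2·e^(3t).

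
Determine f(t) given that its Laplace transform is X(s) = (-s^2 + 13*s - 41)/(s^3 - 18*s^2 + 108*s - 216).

Factor the denominator: s^3 - 18*s^2 + 108*s - 216 = (s - 6)^3.
Partial fraction decomposition gives [-1/(s - 6)] + [(s - 6)^(-2)] + [(s - 6)^(-3)].
Invert each term: -1/(s - 6) ↔ -e^(6t); 1/(s - 6)^2 ↔ t·e^(6t); 1/(s - 6)^3 ↔ (1/2)t^2·e^(6t).

f(t) = t^2*exp(6*t)/2 + t*exp(6*t) - exp(6*t)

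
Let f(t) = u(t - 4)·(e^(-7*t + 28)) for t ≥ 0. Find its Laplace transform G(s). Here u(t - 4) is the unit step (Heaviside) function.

By the second shifting theorem, L{u(t - c)·g(t - c)} = e^(-cs)·H(s) with c = 4 and H(s) = L{g(t)}.
L{e^(-7t)} = 1/(s + 7).

G(s) = exp(-4*s)/(s + 7)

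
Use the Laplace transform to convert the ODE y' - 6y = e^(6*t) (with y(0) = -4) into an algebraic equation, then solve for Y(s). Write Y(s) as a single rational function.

Y(s) = (-4*s + 25)/(s^2 - 12*s + 36)

Apply the Laplace transform to the equation.
Using L{y'} = sY - y(0) = sY - (-4), the left side becomes (s - 6)Y - (-4).
The right side is L{e^(6*t)} = 1/(s - 6).
So (s - 6)Y = 1/(s - 6) + (-4).
Divide through and combine into a single rational function.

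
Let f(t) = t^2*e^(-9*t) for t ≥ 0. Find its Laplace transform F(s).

F(s) = 2/(s + 9)^3

L{e^(-9t)} = 1/(s + 9).
Then apply L{t^2·g(t)} = (-1)^2 d^2/ds^2[G(s)] with G(s) = 1/(s + 9):
differentiating 2 times and applying the sign gives 2/(s + 9)^3.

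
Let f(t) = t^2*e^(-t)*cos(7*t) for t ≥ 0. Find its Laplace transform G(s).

L{cos(7t)} = s/(s^2 + 49).
Multiplying by e^(-t) shifts s → s + 1, so L{e^(-t)*cos(7*t)} = (s + 1)/((s + 1)^2 + 49).
Then apply L{t^2·g(t)} = (-1)^2 d^2/ds^2[H(s)] with H(s) = (s + 1)/((s + 1)^2 + 49):
differentiating 2 times and applying the sign gives 2*(s + 1)*(s^2 + 2*s - 146)/(s^2 + 2*s + 50)^3.

G(s) = 2*(s + 1)*(s^2 + 2*s - 146)/(s^2 + 2*s + 50)^3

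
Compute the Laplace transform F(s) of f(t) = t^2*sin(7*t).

F(s) = 14*(3*s^2 - 49)/(s^2 + 49)^3

L{sin(7t)} = 7/(s^2 + 49).
Then apply L{t^2·g(t)} = (-1)^2 d^2/ds^2[G(s)] with G(s) = 7/(s^2 + 49):
differentiating 2 times and applying the sign gives 14*(3*s^2 - 49)/(s^2 + 49)^3.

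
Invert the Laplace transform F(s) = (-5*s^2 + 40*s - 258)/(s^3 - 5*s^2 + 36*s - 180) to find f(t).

f(t) = -3*exp(5*t) + 5*sin(6*t) - 2*cos(6*t)

Factor the denominator: s^3 - 5*s^2 + 36*s - 180 = (s - 5)*(s^2 + 36).
Partial fraction decomposition gives [-3/(s - 5)] + [-2*s/(s^2 + 36)] + [30/(s^2 + 36)].
Invert each term: -3/(s - 5) ↔ -3e^(5t); -2·s/(s^2 + 36) ↔ -2cos(6t); 5·6/(s^2 + 36) ↔ 5sin(6t).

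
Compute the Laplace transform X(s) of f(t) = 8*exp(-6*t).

X(s) = 8/(s + 6)

L{8} = 8/s.
By the first shifting theorem, multiplying by e^(-6t) replaces s with s + 6.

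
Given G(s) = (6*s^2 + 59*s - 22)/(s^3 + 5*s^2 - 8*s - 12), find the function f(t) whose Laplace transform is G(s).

Factor the denominator: s^3 + 5*s^2 - 8*s - 12 = (s - 2)*(s + 1)*(s + 6).
Partial fraction decomposition gives [-4/(s + 6)] + [5/(s + 1)] + [5/(s - 2)].
Invert each term: -4/(s + 6) ↔ -4e^(-6t); 5/(s + 1) ↔ 5e^(-t); 5/(s - 2) ↔ 5e^(2t).

f(t) = 5*exp(2*t) + 5*exp(-t) - 4*exp(-6*t)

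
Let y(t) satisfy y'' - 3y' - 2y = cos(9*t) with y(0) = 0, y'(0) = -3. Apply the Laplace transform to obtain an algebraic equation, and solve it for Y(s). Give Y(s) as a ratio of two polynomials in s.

Take the Laplace transform of both sides.
The derivative rules (L{y''} = s^2 Y - s·y(0) - y'(0) and L{y'} = sY - y(0), with y(0) = 0, y'(0) = -3) turn the left side into (s^2 - 3*s - 2)Y - (-3).
The right side is L{cos(9*t)} = s/(s^2 + 81).
So (s^2 - 3*s - 2)Y = s/(s^2 + 81) + (-3).
Divide through and combine into a single rational function.

Y(s) = (-3*s^2 + s - 243)/(s^4 - 3*s^3 + 79*s^2 - 243*s - 162)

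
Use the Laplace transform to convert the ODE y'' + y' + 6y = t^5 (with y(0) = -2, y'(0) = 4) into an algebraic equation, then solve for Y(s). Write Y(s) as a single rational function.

Y(s) = (-2*s^7 + 2*s^6 + 120)/(s^8 + s^7 + 6*s^6)

Laplace-transform each side.
The derivative rules (L{y''} = s^2 Y - s·y(0) - y'(0) and L{y'} = sY - y(0), with y(0) = -2, y'(0) = 4) turn the left side into (s^2 + s + 6)Y - (-2*s + 2).
The right side is L{t^5} = 120/s^6.
So (s^2 + s + 6)Y = 120/s^6 + (-2*s + 2).
Isolate Y and clear denominators.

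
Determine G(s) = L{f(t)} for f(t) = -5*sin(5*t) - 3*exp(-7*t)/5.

Apply the Laplace transform termwise.
(-3/5)·[L{e^(-7t)} = 1/(s + 7)]; (-5)·[L{sin(5t)} = 5/(s^2 + 25)].

G(s) = -25/(s^2 + 25) - 3/(5*(s + 7))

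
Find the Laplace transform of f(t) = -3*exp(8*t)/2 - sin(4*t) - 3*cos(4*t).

-3*s/(s^2 + 16) - 4/(s^2 + 16) - 3/(2*(s - 8))

The transform is linear, so treat each term independently.
(-3/2)·[L{e^(8t)} = 1/(s - 8)]; (-1)·[L{sin(4t)} = 4/(s^2 + 16)]; (-3)·[L{cos(4t)} = s/(s^2 + 16)].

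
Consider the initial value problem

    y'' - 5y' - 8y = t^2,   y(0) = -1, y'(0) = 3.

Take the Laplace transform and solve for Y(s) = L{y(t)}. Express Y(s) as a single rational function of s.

Transform both sides with L{·}.
With L{y''} = s^2 Y - s·y(0) - y'(0) and L{y'} = sY - y(0), with y(0) = -1, y'(0) = 3: the LHS transforms to (s^2 - 5*s - 8)Y - (-s + 8).
The right side is L{t^2} = 2/s^3.
So (s^2 - 5*s - 8)Y = 2/s^3 + (-s + 8).
Isolate Y and clear denominators.

Y(s) = (-s^4 + 8*s^3 + 2)/(s^5 - 5*s^4 - 8*s^3)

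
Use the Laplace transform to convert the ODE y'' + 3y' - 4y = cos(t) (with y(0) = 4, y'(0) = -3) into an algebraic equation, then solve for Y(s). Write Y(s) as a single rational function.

Laplace-transform each side.
Using L{y''} = s^2 Y - s·y(0) - y'(0) and L{y'} = sY - y(0), with y(0) = 4, y'(0) = -3, the left side becomes (s^2 + 3*s - 4)Y - (4*s + 9).
The right side is L{cos(t)} = s/(s^2 + 1).
So (s^2 + 3*s - 4)Y = s/(s^2 + 1) + (4*s + 9).
Solve for Y(s) and write it as one ratio of polynomials.

Y(s) = (4*s^3 + 9*s^2 + 5*s + 9)/(s^4 + 3*s^3 - 3*s^2 + 3*s - 4)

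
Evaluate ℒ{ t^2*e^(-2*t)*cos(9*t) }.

2*(s + 2)*(s^2 + 4*s - 239)/(s^2 + 4*s + 85)^3

L{cos(9t)} = s/(s^2 + 81).
Multiplying by e^(-2t) shifts s → s + 2, so L{e^(-2*t)*cos(9*t)} = (s + 2)/((s + 2)^2 + 81).
Then apply L{t^2·g(t)} = (-1)^2 d^2/ds^2[G(s)] with G(s) = (s + 2)/((s + 2)^2 + 81):
differentiating 2 times and applying the sign gives 2*(s + 2)*(s^2 + 4*s - 239)/(s^2 + 4*s + 85)^3.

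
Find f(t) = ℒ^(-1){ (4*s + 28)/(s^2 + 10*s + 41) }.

Complete the square in the denominator: s^2 + 10*s + 41 = (s + 5)^2 + 4^2.
Split the numerator to match: 4*s + 28 = 4·(s + 5) + 2·4.
Invert each term: 4·(s + 5)/((s + 5)^2 + 16) ↔ 4e^(-5t)cos(4t); 2·4/((s + 5)^2 + 16) ↔ 2e^(-5t)sin(4t).

f(t) = 2*exp(-5*t)*sin(4*t) + 4*exp(-5*t)*cos(4*t)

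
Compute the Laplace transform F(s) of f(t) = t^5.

F(s) = 120/s^6

L{t^5} = 5!/s^6 = 120/s^6.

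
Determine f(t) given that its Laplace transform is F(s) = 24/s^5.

f(t) = t^4

Since L{t^4} = 4!/s^5 = 24/s^5, the inverse is t^4.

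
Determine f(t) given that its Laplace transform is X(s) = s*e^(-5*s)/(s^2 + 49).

f(t) = Heaviside(t - 5)*(cos(7*t - 35))

The factor e^(-5s) signals a time shift by c = 5 (second shifting theorem).
L{cos(7t)} = s/(s^2 + 49), so L^-1{s/(s^2 + 49)} = cos(7*t).
Hence the inverse is u(t - 5) times that function evaluated at t - 5.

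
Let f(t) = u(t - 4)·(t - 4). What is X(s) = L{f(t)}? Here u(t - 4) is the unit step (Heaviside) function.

X(s) = exp(-4*s)/s^2

By the second shifting theorem, L{u(t - c)·g(t - c)} = e^(-cs)·G(s) with c = 4 and G(s) = L{g(t)}.
L{t} = 1!/s^2 = 1/s^2.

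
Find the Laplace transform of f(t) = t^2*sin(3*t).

18*(s^2 - 3)/(s^2 + 9)^3

L{sin(3t)} = 3/(s^2 + 9).
Then apply L{t^2·g(t)} = (-1)^2 d^2/ds^2[G(s)] with G(s) = 3/(s^2 + 9):
differentiating 2 times and applying the sign gives 18*(s^2 - 3)/(s^2 + 9)^3.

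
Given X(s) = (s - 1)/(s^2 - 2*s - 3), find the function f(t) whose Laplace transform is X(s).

f(t) = exp(t)*cosh(2*t)

Rewrite the denominator: s^2 - 2*s - 3 = (s - 1)^2 - 4.
The form in (s - 1) signals a first-shifting-theorem factor e^(t).
Since L{cosh(2t)} = s/(s^2 - 4), the inverse is e^(t)*cosh(2*t).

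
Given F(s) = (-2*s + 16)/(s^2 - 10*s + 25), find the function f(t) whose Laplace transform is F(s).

Factor the denominator: s^2 - 10*s + 25 = (s - 5)^2.
Partial fraction decomposition gives [-2/(s - 5)] + [6/(s - 5)^2].
Invert each term: -2/(s - 5) ↔ -2e^(5t); 6/(s - 5)^2 ↔ 6t·e^(5t).

f(t) = 6*t*exp(5*t) - 2*exp(5*t)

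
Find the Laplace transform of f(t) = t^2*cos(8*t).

2*s*(s^2 - 192)/(s^2 + 64)^3

L{cos(8t)} = s/(s^2 + 64).
Then apply L{t^2·g(t)} = (-1)^2 d^2/ds^2[G(s)] with G(s) = s/(s^2 + 64):
differentiating 2 times and applying the sign gives 2*s*(s^2 - 192)/(s^2 + 64)^3.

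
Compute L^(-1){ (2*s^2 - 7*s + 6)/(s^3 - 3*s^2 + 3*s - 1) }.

Factor the denominator: s^3 - 3*s^2 + 3*s - 1 = (s - 1)^3.
Partial fraction decomposition gives [2/(s - 1)] + [-3/(s - 1)^2] + [(s - 1)^(-3)].
Invert each term: 2/(s - 1) ↔ 2e^(t); -3/(s - 1)^2 ↔ -3t·e^(t); 1/(s - 1)^3 ↔ (1/2)t^2·e^(t).

t^2*exp(t)/2 - 3*t*exp(t) + 2*exp(t)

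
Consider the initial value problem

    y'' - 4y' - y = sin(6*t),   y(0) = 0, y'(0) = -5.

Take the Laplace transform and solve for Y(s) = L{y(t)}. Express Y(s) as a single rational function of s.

Y(s) = (-5*s^2 - 174)/(s^4 - 4*s^3 + 35*s^2 - 144*s - 36)

Take the Laplace transform of both sides.
Using L{y''} = s^2 Y - s·y(0) - y'(0) and L{y'} = sY - y(0), with y(0) = 0, y'(0) = -5, the left side becomes (s^2 - 4*s - 1)Y - (-5).
The right side is L{sin(6*t)} = 6/(s^2 + 36).
So (s^2 - 4*s - 1)Y = 6/(s^2 + 36) + (-5).
Divide through and combine into a single rational function.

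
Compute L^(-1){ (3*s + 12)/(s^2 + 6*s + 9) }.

3*t*exp(-3*t) + 3*exp(-3*t)

Factor the denominator: s^2 + 6*s + 9 = (s + 3)^2.
Partial fraction decomposition gives [3/(s + 3)] + [3/(s + 3)^2].
Invert each term: 3/(s + 3) ↔ 3e^(-3t); 3/(s + 3)^2 ↔ 3t·e^(-3t).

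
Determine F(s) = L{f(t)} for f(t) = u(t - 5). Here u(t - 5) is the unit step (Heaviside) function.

F(s) = exp(-5*s)/s

By the second shifting theorem, L{u(t - c)·g(t - c)} = e^(-cs)·G(s) with c = 5 and G(s) = L{g(t)}.
L{1} = 1/s.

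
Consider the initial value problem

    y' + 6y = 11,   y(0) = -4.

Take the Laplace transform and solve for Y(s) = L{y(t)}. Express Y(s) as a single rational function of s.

Y(s) = (-4*s + 11)/(s^2 + 6*s)

Apply the Laplace transform to the equation.
Using L{y'} = sY - y(0) = sY - (-4), the left side becomes (s + 6)Y - (-4).
The right side is L{11} = 11/s.
So (s + 6)Y = 11/s + (-4).
Solve for Y(s) and write it as one ratio of polynomials.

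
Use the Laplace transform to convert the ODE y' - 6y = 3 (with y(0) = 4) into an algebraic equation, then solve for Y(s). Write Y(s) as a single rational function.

Laplace-transform each side.
With L{y'} = sY - y(0) = sY - 4: the LHS transforms to (s - 6)Y - (4).
The right side is L{3} = 3/s.
So (s - 6)Y = 3/s + (4).
Solve for Y(s) and write it as one ratio of polynomials.

Y(s) = (4*s + 3)/(s^2 - 6*s)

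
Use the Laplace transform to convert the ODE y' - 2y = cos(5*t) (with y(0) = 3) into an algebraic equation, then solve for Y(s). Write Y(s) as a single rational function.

Y(s) = (3*s^2 + s + 75)/(s^3 - 2*s^2 + 25*s - 50)

Laplace-transform each side.
With L{y'} = sY - y(0) = sY - 3: the LHS transforms to (s - 2)Y - (3).
The right side is L{cos(5*t)} = s/(s^2 + 25).
So (s - 2)Y = s/(s^2 + 25) + (3).
Solve for Y(s) and write it as one ratio of polynomials.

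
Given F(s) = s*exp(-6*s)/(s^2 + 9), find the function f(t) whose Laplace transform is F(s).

The factor e^(-6s) signals a time shift by c = 6 (second shifting theorem).
L{cos(3t)} = s/(s^2 + 9), so L^-1{s/(s^2 + 9)} = cos(3*t).
Hence the inverse is u(t - 6) times that function evaluated at t - 6.

f(t) = Heaviside(t - 6)*(cos(3*t - 18))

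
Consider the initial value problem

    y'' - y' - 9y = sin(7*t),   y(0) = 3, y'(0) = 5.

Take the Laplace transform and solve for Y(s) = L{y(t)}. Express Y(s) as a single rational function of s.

Y(s) = (3*s^3 + 2*s^2 + 147*s + 105)/(s^4 - s^3 + 40*s^2 - 49*s - 441)

Take the Laplace transform of both sides.
The derivative rules (L{y''} = s^2 Y - s·y(0) - y'(0) and L{y'} = sY - y(0), with y(0) = 3, y'(0) = 5) turn the left side into (s^2 - s - 9)Y - (3*s + 2).
The right side is L{sin(7*t)} = 7/(s^2 + 49).
So (s^2 - s - 9)Y = 7/(s^2 + 49) + (3*s + 2).
Isolate Y and clear denominators.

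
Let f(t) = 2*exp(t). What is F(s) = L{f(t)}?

L{2} = 2/s.
By the first shifting theorem, multiplying by e^(t) replaces s with s - 1.

F(s) = 2/(s - 1)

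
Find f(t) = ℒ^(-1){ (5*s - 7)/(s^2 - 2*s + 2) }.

Complete the square in the denominator: s^2 - 2*s + 2 = (s - 1)^2 + 1^2.
Split the numerator to match: 5*s - 7 = 5·(s - 1) - 2·1.
Invert each term: 5·(s - 1)/((s - 1)^2 + 1) ↔ 5e^(t)cos(t); -2·1/((s - 1)^2 + 1) ↔ -2e^(t)sin(t).

f(t) = -2*exp(t)*sin(t) + 5*exp(t)*cos(t)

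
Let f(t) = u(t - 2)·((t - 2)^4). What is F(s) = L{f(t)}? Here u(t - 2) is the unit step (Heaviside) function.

F(s) = 24*exp(-2*s)/s^5

By the second shifting theorem, L{u(t - c)·g(t - c)} = e^(-cs)·G(s) with c = 2 and G(s) = L{g(t)}.
L{t^4} = 4!/s^5 = 24/s^5.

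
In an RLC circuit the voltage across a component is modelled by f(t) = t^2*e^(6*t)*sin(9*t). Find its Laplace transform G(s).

L{sin(9t)} = 9/(s^2 + 81).
Multiplying by e^(6t) shifts s → s - 6, so L{e^(6*t)*sin(9*t)} = 9/((s - 6)^2 + 81).
Then apply L{t^2·g(t)} = (-1)^2 d^2/ds^2[H(s)] with H(s) = 9/((s - 6)^2 + 81):
differentiating 2 times and applying the sign gives 54*(s^2 - 12*s + 9)/(s^2 - 12*s + 117)^3.

G(s) = 54*(s^2 - 12*s + 9)/(s^2 - 12*s + 117)^3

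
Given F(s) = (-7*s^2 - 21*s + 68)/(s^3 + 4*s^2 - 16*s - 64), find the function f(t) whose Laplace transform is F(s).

Factor the denominator: s^3 + 4*s^2 - 16*s - 64 = (s - 4)*(s + 4)^2.
Partial fraction decomposition gives [-5/(s + 4)] + [-5/(s + 4)^2] + [-2/(s - 4)].
Invert each term: -5/(s + 4) ↔ -5e^(-4t); -5/(s + 4)^2 ↔ -5t·e^(-4t); -2/(s - 4) ↔ -2e^(4t).

f(t) = -5*t*exp(-4*t) - 2*exp(4*t) - 5*exp(-4*t)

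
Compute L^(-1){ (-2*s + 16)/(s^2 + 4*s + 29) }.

Complete the square in the denominator: s^2 + 4*s + 29 = (s + 2)^2 + 5^2.
Split the numerator to match: -2*s + 16 = -2·(s + 2) + 4·5.
Invert each term: -2·(s + 2)/((s + 2)^2 + 25) ↔ -2e^(-2t)cos(5t); 4·5/((s + 2)^2 + 25) ↔ 4e^(-2t)sin(5t).

4*exp(-2*t)*sin(5*t) - 2*exp(-2*t)*cos(5*t)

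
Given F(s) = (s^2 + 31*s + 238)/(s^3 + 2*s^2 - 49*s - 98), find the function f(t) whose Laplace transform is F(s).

Factor the denominator: s^3 + 2*s^2 - 49*s - 98 = (s - 7)*(s + 2)*(s + 7).
Partial fraction decomposition gives [4/(s - 7)] + [1/(s + 7)] + [-4/(s + 2)].
Invert each term: 4/(s - 7) ↔ 4e^(7t); 1/(s + 7) ↔ e^(-7t); -4/(s + 2) ↔ -4e^(-2t).

f(t) = 4*exp(7*t) - 4*exp(-2*t) + exp(-7*t)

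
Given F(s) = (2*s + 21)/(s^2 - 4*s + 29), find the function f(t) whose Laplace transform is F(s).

f(t) = 5*exp(2*t)*sin(5*t) + 2*exp(2*t)*cos(5*t)

Complete the square in the denominator: s^2 - 4*s + 29 = (s - 2)^2 + 5^2.
Split the numerator to match: 2*s + 21 = 2·(s - 2) + 5·5.
Invert each term: 2·(s - 2)/((s - 2)^2 + 25) ↔ 2e^(2t)cos(5t); 5·5/((s - 2)^2 + 25) ↔ 5e^(2t)sin(5t).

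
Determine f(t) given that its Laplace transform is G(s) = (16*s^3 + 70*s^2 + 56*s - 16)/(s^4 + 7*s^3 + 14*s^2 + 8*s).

Factor the denominator: s^4 + 7*s^3 + 14*s^2 + 8*s = s*(s + 1)*(s + 2)*(s + 4).
Partial fraction decomposition gives [6/(s + 2)] + [6/(s + 4)] + [-2/s] + [6/(s + 1)].
Invert each term: 6/(s + 2) ↔ 6e^(-2t); 6/(s + 4) ↔ 6e^(-4t); -2/(s - 0) ↔ -2e^(0t); 6/(s + 1) ↔ 6e^(-t).

f(t) = -2 + 6*exp(-t) + 6*exp(-2*t) + 6*exp(-4*t)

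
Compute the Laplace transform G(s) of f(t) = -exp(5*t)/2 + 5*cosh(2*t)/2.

G(s) = 5*s/(2*(s^2 - 4)) - 1/(2*(s - 5))

By linearity of the Laplace transform, transform each term separately.
(-1/2)·[L{e^(5t)} = 1/(s - 5)]; (5/2)·[L{cosh(2t)} = s/(s^2 - 4)].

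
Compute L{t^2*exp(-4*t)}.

2/(s + 4)^3

L{e^(-4t)} = 1/(s + 4).
Then apply L{t^2·g(t)} = (-1)^2 d^2/ds^2[G(s)] with G(s) = 1/(s + 4):
differentiating 2 times and applying the sign gives 2/(s + 4)^3.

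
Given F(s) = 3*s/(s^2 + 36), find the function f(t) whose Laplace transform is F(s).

Since L{cos(6t)} = s/(s^2 + 36), the inverse is cos(6*t), scaled by 3.

f(t) = 3*cos(6*t)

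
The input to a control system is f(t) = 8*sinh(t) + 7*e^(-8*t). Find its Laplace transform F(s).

F(s) = 8/(s^2 - 1) + 7/(s + 8)

Apply the Laplace transform termwise.
(7)·[L{e^(-8t)} = 1/(s + 8)]; (8)·[L{sinh(t)} = 1/(s^2 - 1)].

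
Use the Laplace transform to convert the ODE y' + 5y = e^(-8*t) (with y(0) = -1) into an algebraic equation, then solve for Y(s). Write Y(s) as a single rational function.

Laplace-transform each side.
The derivative rules (L{y'} = sY - y(0) = sY - (-1)) turn the left side into (s + 5)Y - (-1).
The right side is L{e^(-8*t)} = 1/(s + 8).
So (s + 5)Y = 1/(s + 8) + (-1).
Divide through and combine into a single rational function.

Y(s) = (-s - 7)/(s^2 + 13*s + 40)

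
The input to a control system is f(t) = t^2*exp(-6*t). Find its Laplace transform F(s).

F(s) = 2/(s + 6)^3

L{e^(-6t)} = 1/(s + 6).
Then apply L{t^2·g(t)} = (-1)^2 d^2/ds^2[G(s)] with G(s) = 1/(s + 6):
differentiating 2 times and applying the sign gives 2/(s + 6)^3.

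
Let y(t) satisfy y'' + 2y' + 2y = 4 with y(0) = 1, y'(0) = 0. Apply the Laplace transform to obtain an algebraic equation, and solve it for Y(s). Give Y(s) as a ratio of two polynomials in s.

Apply the Laplace transform to the equation.
The derivative rules (L{y''} = s^2 Y - s·y(0) - y'(0) and L{y'} = sY - y(0), with y(0) = 1, y'(0) = 0) turn the left side into (s^2 + 2*s + 2)Y - (s + 2).
The right side is L{4} = 4/s.
So (s^2 + 2*s + 2)Y = 4/s + (s + 2).
Divide through and combine into a single rational function.

Y(s) = (s^2 + 2*s + 4)/(s^3 + 2*s^2 + 2*s)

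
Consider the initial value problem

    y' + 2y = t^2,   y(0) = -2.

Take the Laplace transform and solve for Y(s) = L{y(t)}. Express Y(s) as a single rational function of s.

Laplace-transform each side.
Using L{y'} = sY - y(0) = sY - (-2), the left side becomes (s + 2)Y - (-2).
The right side is L{t^2} = 2/s^3.
So (s + 2)Y = 2/s^3 + (-2).
Solve for Y(s) and write it as one ratio of polynomials.

Y(s) = (-2*s^3 + 2)/(s^4 + 2*s^3)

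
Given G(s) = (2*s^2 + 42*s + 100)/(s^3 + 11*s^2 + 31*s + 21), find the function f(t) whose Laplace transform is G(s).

Factor the denominator: s^3 + 11*s^2 + 31*s + 21 = (s + 1)*(s + 3)*(s + 7).
Partial fraction decomposition gives [1/(s + 3)] + [-4/(s + 7)] + [5/(s + 1)].
Invert each term: 1/(s + 3) ↔ e^(-3t); -4/(s + 7) ↔ -4e^(-7t); 5/(s + 1) ↔ 5e^(-t).

f(t) = 5*exp(-t) + exp(-3*t) - 4*exp(-7*t)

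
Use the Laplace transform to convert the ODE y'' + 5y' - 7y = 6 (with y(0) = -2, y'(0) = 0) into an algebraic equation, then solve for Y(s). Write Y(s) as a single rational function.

Transform both sides with L{·}.
With L{y''} = s^2 Y - s·y(0) - y'(0) and L{y'} = sY - y(0), with y(0) = -2, y'(0) = 0: the LHS transforms to (s^2 + 5*s - 7)Y - (-2*s - 10).
The right side is L{6} = 6/s.
So (s^2 + 5*s - 7)Y = 6/s + (-2*s - 10).
Divide through and combine into a single rational function.

Y(s) = (-2*s^2 - 10*s + 6)/(s^3 + 5*s^2 - 7*s)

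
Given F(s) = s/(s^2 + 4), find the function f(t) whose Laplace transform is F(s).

Since L{cos(2t)} = s/(s^2 + 4), the inverse is cos(2*t).

f(t) = cos(2*t)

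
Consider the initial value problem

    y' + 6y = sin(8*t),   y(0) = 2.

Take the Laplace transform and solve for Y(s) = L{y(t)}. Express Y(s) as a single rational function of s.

Y(s) = (2*s^2 + 136)/(s^3 + 6*s^2 + 64*s + 384)

Take the Laplace transform of both sides.
With L{y'} = sY - y(0) = sY - 2: the LHS transforms to (s + 6)Y - (2).
The right side is L{sin(8*t)} = 8/(s^2 + 64).
So (s + 6)Y = 8/(s^2 + 64) + (2).
Isolate Y and clear denominators.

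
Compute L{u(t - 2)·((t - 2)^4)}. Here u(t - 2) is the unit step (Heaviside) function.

By the second shifting theorem, L{u(t - c)·g(t - c)} = e^(-cs)·G(s) with c = 2 and G(s) = L{g(t)}.
L{t^4} = 4!/s^5 = 24/s^5.

24*exp(-2*s)/s^5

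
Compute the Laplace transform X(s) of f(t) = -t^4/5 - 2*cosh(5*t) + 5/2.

Apply the Laplace transform termwise.
L{5/2} = (5/2)/s; (-1/5)·[L{t^4} = 4!/s^5 = 24/s^5]; (-2)·[L{cosh(5t)} = s/(s^2 - 25)].

X(s) = -2*s/(s^2 - 25) + 5/(2*s) - 24/(5*s^5)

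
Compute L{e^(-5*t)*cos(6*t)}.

L{cos(6t)} = s/(s^2 + 36).
By the first shifting theorem, multiplying by e^(-5t) replaces s with s + 5.

(s + 5)/((s + 5)^2 + 36)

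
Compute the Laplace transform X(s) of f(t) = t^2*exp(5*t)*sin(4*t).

X(s) = 8*(3*s^2 - 30*s + 59)/(s^2 - 10*s + 41)^3

L{sin(4t)} = 4/(s^2 + 16).
Multiplying by e^(5t) shifts s → s - 5, so L{exp(5*t)*sin(4*t)} = 4/((s - 5)^2 + 16).
Then apply L{t^2·g(t)} = (-1)^2 d^2/ds^2[G(s)] with G(s) = 4/((s - 5)^2 + 16):
differentiating 2 times and applying the sign gives 8*(3*s^2 - 30*s + 59)/(s^2 - 10*s + 41)^3.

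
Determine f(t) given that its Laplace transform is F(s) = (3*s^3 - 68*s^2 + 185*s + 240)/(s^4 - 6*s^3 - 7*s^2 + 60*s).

f(t) = -4*exp(5*t) - 3*exp(4*t) + 4 + 6*exp(-3*t)

Factor the denominator: s^4 - 6*s^3 - 7*s^2 + 60*s = s*(s - 5)*(s - 4)*(s + 3).
Partial fraction decomposition gives [4/s] + [-3/(s - 4)] + [6/(s + 3)] + [-4/(s - 5)].
Invert each term: 4/(s - 0) ↔ 4e^(0t); -3/(s - 4) ↔ -3e^(4t); 6/(s + 3) ↔ 6e^(-3t); -4/(s - 5) ↔ -4e^(5t).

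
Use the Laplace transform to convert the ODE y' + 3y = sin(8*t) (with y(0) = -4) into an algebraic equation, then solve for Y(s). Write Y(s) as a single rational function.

Y(s) = (-4*s^2 - 248)/(s^3 + 3*s^2 + 64*s + 192)

Transform both sides with L{·}.
The derivative rules (L{y'} = sY - y(0) = sY - (-4)) turn the left side into (s + 3)Y - (-4).
The right side is L{sin(8*t)} = 8/(s^2 + 64).
So (s + 3)Y = 8/(s^2 + 64) + (-4).
Isolate Y and clear denominators.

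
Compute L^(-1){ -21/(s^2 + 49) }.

Since L{sin(7t)} = 7/(s^2 + 49), the inverse is sin(7*t), scaled by -3.

-3*sin(7*t)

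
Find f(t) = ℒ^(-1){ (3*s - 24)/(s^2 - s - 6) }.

f(t) = -3*exp(3*t) + 6*exp(-2*t)

Factor the denominator: s^2 - s - 6 = (s - 3)*(s + 2).
Partial fraction decomposition gives [-3/(s - 3)] + [6/(s + 2)].
Invert each term: -3/(s - 3) ↔ -3e^(3t); 6/(s + 2) ↔ 6e^(-2t).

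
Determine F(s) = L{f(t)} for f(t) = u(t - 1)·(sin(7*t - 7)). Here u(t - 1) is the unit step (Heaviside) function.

By the second shifting theorem, L{u(t - c)·g(t - c)} = e^(-cs)·G(s) with c = 1 and G(s) = L{g(t)}.
L{sin(7t)} = 7/(s^2 + 49).

F(s) = 7*exp(-s)/(s^2 + 49)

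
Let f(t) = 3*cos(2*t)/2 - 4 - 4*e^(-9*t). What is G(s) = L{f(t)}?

G(s) = 3*s/(2*(s^2 + 4)) - 4/(s + 9) - 4/s

The transform is linear, so treat each term independently.
(-4)·[L{e^(-9t)} = 1/(s + 9)]; L{-4} = -4/s; (3/2)·[L{cos(2t)} = s/(s^2 + 4)].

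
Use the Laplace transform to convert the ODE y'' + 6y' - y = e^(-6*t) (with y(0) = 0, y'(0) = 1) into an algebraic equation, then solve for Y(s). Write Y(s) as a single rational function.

Apply the Laplace transform to the equation.
The derivative rules (L{y''} = s^2 Y - s·y(0) - y'(0) and L{y'} = sY - y(0), with y(0) = 0, y'(0) = 1) turn the left side into (s^2 + 6*s - 1)Y - (1).
The right side is L{e^(-6*t)} = 1/(s + 6).
So (s^2 + 6*s - 1)Y = 1/(s + 6) + (1).
Isolate Y and clear denominators.

Y(s) = (s + 7)/(s^3 + 12*s^2 + 35*s - 6)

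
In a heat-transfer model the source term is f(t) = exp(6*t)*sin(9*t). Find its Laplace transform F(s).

F(s) = 9/((s - 6)^2 + 81)

L{sin(9t)} = 9/(s^2 + 81).
By the first shifting theorem, multiplying by e^(6t) replaces s with s - 6.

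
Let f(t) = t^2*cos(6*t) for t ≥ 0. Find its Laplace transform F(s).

F(s) = 2*s*(s^2 - 108)/(s^2 + 36)^3

L{cos(6t)} = s/(s^2 + 36).
Then apply L{t^2·g(t)} = (-1)^2 d^2/ds^2[G(s)] with G(s) = s/(s^2 + 36):
differentiating 2 times and applying the sign gives 2*s*(s^2 - 108)/(s^2 + 36)^3.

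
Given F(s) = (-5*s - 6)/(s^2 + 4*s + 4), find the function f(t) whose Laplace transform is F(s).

Factor the denominator: s^2 + 4*s + 4 = (s + 2)^2.
Partial fraction decomposition gives [-5/(s + 2)] + [4/(s + 2)^2].
Invert each term: -5/(s + 2) ↔ -5e^(-2t); 4/(s + 2)^2 ↔ 4t·e^(-2t).

f(t) = 4*t*exp(-2*t) - 5*exp(-2*t)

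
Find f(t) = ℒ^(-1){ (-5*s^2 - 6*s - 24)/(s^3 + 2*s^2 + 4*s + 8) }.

f(t) = -2*sin(2*t) - cos(2*t) - 4*exp(-2*t)

Factor the denominator: s^3 + 2*s^2 + 4*s + 8 = (s + 2)*(s^2 + 4).
Partial fraction decomposition gives [-4/(s + 2)] + [-s/(s^2 + 4)] + [-4/(s^2 + 4)].
Invert each term: -4/(s + 2) ↔ -4e^(-2t); -1·s/(s^2 + 4) ↔ -cos(2t); -2·2/(s^2 + 4) ↔ -2sin(2t).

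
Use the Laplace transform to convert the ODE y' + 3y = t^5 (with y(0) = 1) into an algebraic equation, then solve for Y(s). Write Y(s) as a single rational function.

Y(s) = (s^6 + 120)/(s^7 + 3*s^6)

Take the Laplace transform of both sides.
With L{y'} = sY - y(0) = sY - 1: the LHS transforms to (s + 3)Y - (1).
The right side is L{t^5} = 120/s^6.
So (s + 3)Y = 120/s^6 + (1).
Solve for Y(s) and write it as one ratio of polynomials.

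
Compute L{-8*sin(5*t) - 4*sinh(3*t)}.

-40/(s^2 + 25) - 12/(s^2 - 9)

By linearity of the Laplace transform, transform each term separately.
(-4)·[L{sinh(3t)} = 3/(s^2 - 9)]; (-8)·[L{sin(5t)} = 5/(s^2 + 25)].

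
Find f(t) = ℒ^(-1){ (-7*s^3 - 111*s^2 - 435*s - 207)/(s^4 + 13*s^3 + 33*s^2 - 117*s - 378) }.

Factor the denominator: s^4 + 13*s^3 + 33*s^2 - 117*s - 378 = (s - 3)*(s + 3)*(s + 6)*(s + 7).
Partial fraction decomposition gives [-4/(s + 3)] + [-5/(s - 3)] + [5/(s + 7)] + [-3/(s + 6)].
Invert each term: -4/(s + 3) ↔ -4e^(-3t); -5/(s - 3) ↔ -5e^(3t); 5/(s + 7) ↔ 5e^(-7t); -3/(s + 6) ↔ -3e^(-6t).

f(t) = -5*exp(3*t) - 4*exp(-3*t) - 3*exp(-6*t) + 5*exp(-7*t)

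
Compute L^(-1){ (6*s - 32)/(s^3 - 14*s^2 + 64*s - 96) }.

4*t*exp(4*t) + exp(6*t) - exp(4*t)

Factor the denominator: s^3 - 14*s^2 + 64*s - 96 = (s - 6)*(s - 4)^2.
Partial fraction decomposition gives [-1/(s - 4)] + [4/(s - 4)^2] + [1/(s - 6)].
Invert each term: -1/(s - 4) ↔ -e^(4t); 4/(s - 4)^2 ↔ 4t·e^(4t); 1/(s - 6) ↔ e^(6t).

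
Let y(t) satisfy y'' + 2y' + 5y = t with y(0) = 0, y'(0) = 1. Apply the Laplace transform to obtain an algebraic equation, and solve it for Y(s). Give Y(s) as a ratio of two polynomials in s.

Apply the Laplace transform to the equation.
With L{y''} = s^2 Y - s·y(0) - y'(0) and L{y'} = sY - y(0), with y(0) = 0, y'(0) = 1: the LHS transforms to (s^2 + 2*s + 5)Y - (1).
The right side is L{t} = s^(-2).
So (s^2 + 2*s + 5)Y = s^(-2) + (1).
Solve for Y(s) and write it as one ratio of polynomials.

Y(s) = (s^2 + 1)/(s^4 + 2*s^3 + 5*s^2)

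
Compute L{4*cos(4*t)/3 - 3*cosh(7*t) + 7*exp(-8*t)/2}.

4*s/(3*(s^2 + 16)) - 3*s/(s^2 - 49) + 7/(2*(s + 8))

The transform is linear, so treat each term independently.
(7/2)·[L{e^(-8t)} = 1/(s + 8)]; (-3)·[L{cosh(7t)} = s/(s^2 - 49)]; (4/3)·[L{cos(4t)} = s/(s^2 + 16)].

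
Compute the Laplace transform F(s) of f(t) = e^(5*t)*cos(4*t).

L{cos(4t)} = s/(s^2 + 16).
By the first shifting theorem, multiplying by e^(5t) replaces s with s - 5.

F(s) = (s - 5)/((s - 5)^2 + 16)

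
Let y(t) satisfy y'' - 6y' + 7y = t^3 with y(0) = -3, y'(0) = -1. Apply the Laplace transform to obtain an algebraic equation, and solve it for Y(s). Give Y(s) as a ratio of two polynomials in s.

Transform both sides with L{·}.
With L{y''} = s^2 Y - s·y(0) - y'(0) and L{y'} = sY - y(0), with y(0) = -3, y'(0) = -1: the LHS transforms to (s^2 - 6*s + 7)Y - (-3*s + 17).
The right side is L{t^3} = 6/s^4.
So (s^2 - 6*s + 7)Y = 6/s^4 + (-3*s + 17).
Isolate Y and clear denominators.

Y(s) = (-3*s^5 + 17*s^4 + 6)/(s^6 - 6*s^5 + 7*s^4)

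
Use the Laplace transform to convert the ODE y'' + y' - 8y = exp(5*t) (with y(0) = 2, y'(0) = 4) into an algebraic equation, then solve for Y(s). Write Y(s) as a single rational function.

Y(s) = (2*s^2 - 4*s - 29)/(s^3 - 4*s^2 - 13*s + 40)

Apply the Laplace transform to the equation.
Using L{y''} = s^2 Y - s·y(0) - y'(0) and L{y'} = sY - y(0), with y(0) = 2, y'(0) = 4, the left side becomes (s^2 + s - 8)Y - (2*s + 6).
The right side is L{exp(5*t)} = 1/(s - 5).
So (s^2 + s - 8)Y = 1/(s - 5) + (2*s + 6).
Isolate Y and clear denominators.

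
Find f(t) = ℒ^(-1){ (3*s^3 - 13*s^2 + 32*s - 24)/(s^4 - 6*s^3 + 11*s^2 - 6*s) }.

Factor the denominator: s^4 - 6*s^3 + 11*s^2 - 6*s = s*(s - 3)*(s - 2)*(s - 1).
Partial fraction decomposition gives [6/(s - 3)] + [-1/(s - 1)] + [4/s] + [-6/(s - 2)].
Invert each term: 6/(s - 3) ↔ 6e^(3t); -1/(s - 1) ↔ -e^(t); 4/(s - 0) ↔ 4e^(0t); -6/(s - 2) ↔ -6e^(2t).

f(t) = 6*exp(3*t) - 6*exp(2*t) - exp(t) + 4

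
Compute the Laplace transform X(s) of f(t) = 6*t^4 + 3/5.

X(s) = 3/(5*s) + 144/s^5

By linearity of the Laplace transform, transform each term separately.
L{3/5} = (3/5)/s; (6)·[L{t^4} = 4!/s^5 = 24/s^5].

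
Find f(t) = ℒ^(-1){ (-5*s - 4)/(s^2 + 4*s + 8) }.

Complete the square in the denominator: s^2 + 4*s + 8 = (s + 2)^2 + 2^2.
Split the numerator to match: -5*s - 4 = -5·(s + 2) + 3·2.
Invert each term: -5·(s + 2)/((s + 2)^2 + 4) ↔ -5e^(-2t)cos(2t); 3·2/((s + 2)^2 + 4) ↔ 3e^(-2t)sin(2t).

f(t) = 3*exp(-2*t)*sin(2*t) - 5*exp(-2*t)*cos(2*t)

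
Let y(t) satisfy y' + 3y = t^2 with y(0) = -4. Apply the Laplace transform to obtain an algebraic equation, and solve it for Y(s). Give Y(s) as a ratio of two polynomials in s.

Apply the Laplace transform to the equation.
With L{y'} = sY - y(0) = sY - (-4): the LHS transforms to (s + 3)Y - (-4).
The right side is L{t^2} = 2/s^3.
So (s + 3)Y = 2/s^3 + (-4).
Isolate Y and clear denominators.

Y(s) = (-4*s^3 + 2)/(s^4 + 3*s^3)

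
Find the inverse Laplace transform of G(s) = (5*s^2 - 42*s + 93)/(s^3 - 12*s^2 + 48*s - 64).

5*t^2*exp(4*t)/2 - 2*t*exp(4*t) + 5*exp(4*t)

Factor the denominator: s^3 - 12*s^2 + 48*s - 64 = (s - 4)^3.
Partial fraction decomposition gives [5/(s - 4)] + [-2/(s - 4)^2] + [5/(s - 4)^3].
Invert each term: 5/(s - 4) ↔ 5e^(4t); -2/(s - 4)^2 ↔ -2t·e^(4t); 5/(s - 4)^3 ↔ (5/2)t^2·e^(4t).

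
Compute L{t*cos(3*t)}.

L{cos(3t)} = s/(s^2 + 9).
Then apply L{t·g(t)} = -d/ds[G(s)] with G(s) = s/(s^2 + 9):
differentiating 1 time and applying the sign gives (s - 3)*(s + 3)/(s^2 + 9)^2.

(s - 3)*(s + 3)/(s^2 + 9)^2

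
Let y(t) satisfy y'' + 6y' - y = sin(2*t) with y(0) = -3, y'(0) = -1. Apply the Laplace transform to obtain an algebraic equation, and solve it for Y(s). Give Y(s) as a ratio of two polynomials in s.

Y(s) = (-3*s^3 - 19*s^2 - 12*s - 74)/(s^4 + 6*s^3 + 3*s^2 + 24*s - 4)

Apply the Laplace transform to the equation.
Using L{y''} = s^2 Y - s·y(0) - y'(0) and L{y'} = sY - y(0), with y(0) = -3, y'(0) = -1, the left side becomes (s^2 + 6*s - 1)Y - (-3*s - 19).
The right side is L{sin(2*t)} = 2/(s^2 + 4).
So (s^2 + 6*s - 1)Y = 2/(s^2 + 4) + (-3*s - 19).
Isolate Y and clear denominators.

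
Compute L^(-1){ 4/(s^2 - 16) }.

sinh(4*t)

Since L{sinh(4t)} = 4/(s^2 - 16), the inverse is sinh(4*t).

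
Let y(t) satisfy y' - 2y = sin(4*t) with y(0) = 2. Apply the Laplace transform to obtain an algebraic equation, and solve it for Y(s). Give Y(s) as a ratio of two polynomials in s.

Apply the Laplace transform to the equation.
Using L{y'} = sY - y(0) = sY - 2, the left side becomes (s - 2)Y - (2).
The right side is L{sin(4*t)} = 4/(s^2 + 16).
So (s - 2)Y = 4/(s^2 + 16) + (2).
Divide through and combine into a single rational function.

Y(s) = (2*s^2 + 36)/(s^3 - 2*s^2 + 16*s - 32)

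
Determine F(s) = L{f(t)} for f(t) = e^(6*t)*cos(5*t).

F(s) = (s - 6)/((s - 6)^2 + 25)

L{cos(5t)} = s/(s^2 + 25).
By the first shifting theorem, multiplying by e^(6t) replaces s with s - 6.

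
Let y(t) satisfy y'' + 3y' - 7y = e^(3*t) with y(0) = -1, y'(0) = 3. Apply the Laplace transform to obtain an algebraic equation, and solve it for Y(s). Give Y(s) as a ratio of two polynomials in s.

Take the Laplace transform of both sides.
Using L{y''} = s^2 Y - s·y(0) - y'(0) and L{y'} = sY - y(0), with y(0) = -1, y'(0) = 3, the left side becomes (s^2 + 3*s - 7)Y - (-s).
The right side is L{e^(3*t)} = 1/(s - 3).
So (s^2 + 3*s - 7)Y = 1/(s - 3) + (-s).
Isolate Y and clear denominators.

Y(s) = (-s^2 + 3*s + 1)/(s^3 - 16*s + 21)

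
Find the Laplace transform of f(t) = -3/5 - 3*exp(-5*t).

-3/(s + 5) - 3/(5*s)

The transform is linear, so treat each term independently.
(-3)·[L{e^(-5t)} = 1/(s + 5)]; L{-3/5} = (-3/5)/s.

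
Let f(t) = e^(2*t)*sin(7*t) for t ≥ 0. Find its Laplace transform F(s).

L{sin(7t)} = 7/(s^2 + 49).
By the first shifting theorem, multiplying by e^(2t) replaces s with s - 2.

F(s) = 7/((s - 2)^2 + 49)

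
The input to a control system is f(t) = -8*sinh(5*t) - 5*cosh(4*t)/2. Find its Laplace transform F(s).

F(s) = -5*s/(2*(s^2 - 16)) - 40/(s^2 - 25)

The transform is linear, so treat each term independently.
(-8)·[L{sinh(5t)} = 5/(s^2 - 25)]; (-5/2)·[L{cosh(4t)} = s/(s^2 - 16)].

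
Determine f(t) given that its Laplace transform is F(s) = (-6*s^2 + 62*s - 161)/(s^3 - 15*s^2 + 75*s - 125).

f(t) = -t^2*exp(5*t)/2 + 2*t*exp(5*t) - 6*exp(5*t)

Factor the denominator: s^3 - 15*s^2 + 75*s - 125 = (s - 5)^3.
Partial fraction decomposition gives [-6/(s - 5)] + [2/(s - 5)^2] + [-1/(s - 5)^3].
Invert each term: -6/(s - 5) ↔ -6e^(5t); 2/(s - 5)^2 ↔ 2t·e^(5t); -1/(s - 5)^3 ↔ (-1/2)t^2·e^(5t).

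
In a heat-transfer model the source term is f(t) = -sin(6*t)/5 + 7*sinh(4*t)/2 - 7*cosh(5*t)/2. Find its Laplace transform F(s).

F(s) = -7*s/(2*(s^2 - 25)) - 6/(5*(s^2 + 36)) + 14/(s^2 - 16)

The transform is linear, so treat each term independently.
(7/2)·[L{sinh(4t)} = 4/(s^2 - 16)]; (-7/2)·[L{cosh(5t)} = s/(s^2 - 25)]; (-1/5)·[L{sin(6t)} = 6/(s^2 + 36)].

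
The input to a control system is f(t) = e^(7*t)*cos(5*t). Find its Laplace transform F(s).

L{cos(5t)} = s/(s^2 + 25).
By the first shifting theorem, multiplying by e^(7t) replaces s with s - 7.

F(s) = (s - 7)/((s - 7)^2 + 25)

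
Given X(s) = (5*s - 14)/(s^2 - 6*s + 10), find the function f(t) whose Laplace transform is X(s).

f(t) = exp(3*t)*sin(t) + 5*exp(3*t)*cos(t)

Complete the square in the denominator: s^2 - 6*s + 10 = (s - 3)^2 + 1^2.
Split the numerator to match: 5*s - 14 = 5·(s - 3) + 1·1.
Invert each term: 5·(s - 3)/((s - 3)^2 + 1) ↔ 5e^(3t)cos(t); 1·1/((s - 3)^2 + 1) ↔ e^(3t)sin(t).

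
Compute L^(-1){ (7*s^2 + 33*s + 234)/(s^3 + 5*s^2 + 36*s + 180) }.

3*sin(6*t) + 3*cos(6*t) + 4*exp(-5*t)

Factor the denominator: s^3 + 5*s^2 + 36*s + 180 = (s + 5)*(s^2 + 36).
Partial fraction decomposition gives [4/(s + 5)] + [3*s/(s^2 + 36)] + [18/(s^2 + 36)].
Invert each term: 4/(s + 5) ↔ 4e^(-5t); 3·s/(s^2 + 36) ↔ 3cos(6t); 3·6/(s^2 + 36) ↔ 3sin(6t).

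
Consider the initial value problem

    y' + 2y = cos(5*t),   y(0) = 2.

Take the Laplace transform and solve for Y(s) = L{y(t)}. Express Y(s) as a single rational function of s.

Take the Laplace transform of both sides.
With L{y'} = sY - y(0) = sY - 2: the LHS transforms to (s + 2)Y - (2).
The right side is L{cos(5*t)} = s/(s^2 + 25).
So (s + 2)Y = s/(s^2 + 25) + (2).
Divide through and combine into a single rational function.

Y(s) = (2*s^2 + s + 50)/(s^3 + 2*s^2 + 25*s + 50)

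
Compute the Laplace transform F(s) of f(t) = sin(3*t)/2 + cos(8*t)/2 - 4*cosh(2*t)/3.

F(s) = s/(2*(s^2 + 64)) - 4*s/(3*(s^2 - 4)) + 3/(2*(s^2 + 9))

Apply the Laplace transform termwise.
(1/2)·[L{cos(8t)} = s/(s^2 + 64)]; (1/2)·[L{sin(3t)} = 3/(s^2 + 9)]; (-4/3)·[L{cosh(2t)} = s/(s^2 - 4)].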